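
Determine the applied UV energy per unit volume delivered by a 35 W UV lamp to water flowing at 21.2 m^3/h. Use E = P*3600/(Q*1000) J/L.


Energy delivered per hour = 35 W * 3600 s = 126000 J/h
Volume treated per hour = 21.2 m^3/h * 1000 = 21200 L/h
dose = 126000 / 21200 = 5.9434 J/L

5.9434 J/L


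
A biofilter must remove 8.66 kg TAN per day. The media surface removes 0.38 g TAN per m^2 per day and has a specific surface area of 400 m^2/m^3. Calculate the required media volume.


A = 8.66*1000 / 0.38 = 22789.474 m^2
V = 22789.474 / 400 = 56.9737

56.9737 m^3


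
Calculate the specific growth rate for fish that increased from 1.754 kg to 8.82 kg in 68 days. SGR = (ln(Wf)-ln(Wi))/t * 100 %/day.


ln(W_f) = ln(8.82) = 2.1770219
ln(W_i) = ln(1.754) = 0.56189889
ln(W_f) - ln(W_i) = 2.1770219 - 0.56189889 = 1.615123
SGR = 1.615123 / 68 * 100 = 2.37518 %/day

2.37518 %/day


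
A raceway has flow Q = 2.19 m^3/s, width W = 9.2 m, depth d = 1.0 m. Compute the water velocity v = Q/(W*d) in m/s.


Cross-sectional area = W * d = 9.2 * 1.0 = 9.2 m^2
Velocity = Q / A = 2.19 / 9.2 = 0.238043 m/s

0.238043 m/s


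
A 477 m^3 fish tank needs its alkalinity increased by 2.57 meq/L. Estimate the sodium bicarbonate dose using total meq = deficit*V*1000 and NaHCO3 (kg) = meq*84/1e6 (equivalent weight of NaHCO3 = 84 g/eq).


Tank volume in L = 477 m^3 * 1000 = 477000 L
Total meq required = 2.57 meq/L * 477000 L = 1225890 meq
NaHCO3 mass = 1225890 meq * 84 mg/meq / 1e6 = 102.975 kg

102.975 kg


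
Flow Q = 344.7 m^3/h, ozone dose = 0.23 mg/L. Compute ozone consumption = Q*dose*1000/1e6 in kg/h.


O3 demand (mg/h) = Q * dose * 1000 = 344.7 * 0.23 * 1000 = 79281 mg/h
Convert mg to kg: 79281 / 1e6 = 0.079281 kg/h

0.079281 kg/h


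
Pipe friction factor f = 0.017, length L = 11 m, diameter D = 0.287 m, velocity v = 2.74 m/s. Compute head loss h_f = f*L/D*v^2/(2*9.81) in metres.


v^2 = 2.74^2 = 7.5076 m^2/s^2
L/D = 11/0.287 = 38.327526
h_f = f*(L/D)*v^2/(2g) = 0.017 * 38.327526 * 7.5076 / 19.62 = 0.249323 m

0.249323 m


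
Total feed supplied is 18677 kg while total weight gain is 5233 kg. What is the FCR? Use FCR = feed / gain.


FCR = feed consumed / weight gained
FCR = 18677 kg / 5233 kg = 3.56908

3.56908


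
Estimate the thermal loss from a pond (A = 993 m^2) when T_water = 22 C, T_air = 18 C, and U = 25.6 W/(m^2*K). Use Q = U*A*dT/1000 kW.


Temperature difference dT = 22 - 18 = 4 K
Heat loss (W) = U * A * dT = 25.6 * 993 * 4 = 101683.2 W
Convert to kW: 101683.2 / 1000 = 101.6832 kW

101.6832 kW


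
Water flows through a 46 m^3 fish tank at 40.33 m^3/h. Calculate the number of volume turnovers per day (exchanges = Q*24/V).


Daily flow volume = 40.33 m^3/h * 24 h = 967.92 m^3/day
Exchanges = daily flow / tank volume = 967.92 / 46 = 21.0417 exchanges/day

21.0417 exchanges/day


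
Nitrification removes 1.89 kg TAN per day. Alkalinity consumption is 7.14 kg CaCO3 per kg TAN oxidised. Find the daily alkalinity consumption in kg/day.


Alkalinity factor: 7.14 kg CaCO3 consumed per kg TAN nitrified
alk = 1.89 kg TAN * 7.14 = 13.4946 kg CaCO3/day

13.4946 kg CaCO3/day


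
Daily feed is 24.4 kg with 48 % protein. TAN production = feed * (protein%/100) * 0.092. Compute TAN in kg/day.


Protein in feed = 24.4 * 48/100 = 11.712 kg/day
TAN = protein * 0.092 = 11.712 * 0.092 = 1.077504 kg/day

1.077504 kg/day


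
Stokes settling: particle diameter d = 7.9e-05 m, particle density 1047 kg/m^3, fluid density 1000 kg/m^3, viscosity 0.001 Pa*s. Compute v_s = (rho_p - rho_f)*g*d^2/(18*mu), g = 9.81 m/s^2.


Density difference: rho_p - rho_f = 1047 - 1000 = 47 kg/m^3
d^2 = (7.9e-05)^2 = 6.241e-09 m^2
Numerator = (rho_p - rho_f) * g * d^2 = 47 * 9.81 * 6.241e-09 = 2.8775379e-06
Denominator = 18 * mu = 18 * 0.001 = 0.018
v_s = 2.8775379e-06 / 0.018 = 1.59863e-04 m/s
Check: Re = rho_f * v_s * d / mu = 1000 * 1.59863e-04 * 7.9e-05 / 0.001 = 0.0126 < 1, so Stokes' law applies.

1.59863e-04 m/s


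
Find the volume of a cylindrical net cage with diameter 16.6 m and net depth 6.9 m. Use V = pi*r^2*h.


r = d/2 = 16.6/2 = 8.3 m
Base area = pi*r^2 = pi*8.3^2 = 216.42432 m^2
Volume = 216.42432 * 6.9 = 1493.33 m^3

1493.33 m^3


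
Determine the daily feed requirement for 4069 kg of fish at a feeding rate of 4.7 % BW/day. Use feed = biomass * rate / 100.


Feeding rate fraction = 4.7% / 100 = 0.047
Daily feed = 4069 kg * 0.047 = 191.243 kg/day

191.243 kg/day


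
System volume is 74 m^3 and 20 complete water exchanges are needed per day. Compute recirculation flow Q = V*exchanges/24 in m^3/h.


Daily recirculation volume = 74 m^3 * 20 = 1480 m^3/day
Flow rate Q = daily volume / 24 h = 1480 / 24 = 61.6667 m^3/h

61.6667 m^3/h


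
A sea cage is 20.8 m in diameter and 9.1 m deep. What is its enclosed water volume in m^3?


r = d/2 = 20.8/2 = 10.4 m
Base area = pi*r^2 = pi*10.4^2 = 339.79466 m^2
Volume = 339.79466 * 9.1 = 3092.13 m^3

3092.13 m^3


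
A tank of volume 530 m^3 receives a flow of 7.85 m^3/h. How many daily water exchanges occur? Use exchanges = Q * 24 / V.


Daily flow volume = 7.85 m^3/h * 24 h = 188.4 m^3/day
Exchanges = daily flow / tank volume = 188.4 / 530 = 0.355472 exchanges/day

0.355472 exchanges/day


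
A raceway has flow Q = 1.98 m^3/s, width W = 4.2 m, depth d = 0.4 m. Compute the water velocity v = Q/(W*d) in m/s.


Cross-sectional area = W * d = 4.2 * 0.4 = 1.68 m^2
Velocity = Q / A = 1.98 / 1.68 = 1.17857 m/s

1.17857 m/s


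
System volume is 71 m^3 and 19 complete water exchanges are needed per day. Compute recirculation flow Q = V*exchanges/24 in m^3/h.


Daily recirculation volume = 71 m^3 * 19 = 1349 m^3/day
Flow rate Q = daily volume / 24 h = 1349 / 24 = 56.2083 m^3/h

56.2083 m^3/h


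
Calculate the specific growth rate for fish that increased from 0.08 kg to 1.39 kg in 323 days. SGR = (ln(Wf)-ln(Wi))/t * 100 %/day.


ln(W_f) = ln(1.39) = 0.32930375
ln(W_i) = ln(0.08) = -2.5257286
ln(W_f) - ln(W_i) = 0.32930375 - -2.5257286 = 2.8550324
SGR = 2.8550324 / 323 * 100 = 0.883911 %/day

0.883911 %/day


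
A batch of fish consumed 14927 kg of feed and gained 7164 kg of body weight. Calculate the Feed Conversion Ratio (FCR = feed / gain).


FCR = feed consumed / weight gained
FCR = 14927 kg / 7164 kg = 2.08361

2.08361


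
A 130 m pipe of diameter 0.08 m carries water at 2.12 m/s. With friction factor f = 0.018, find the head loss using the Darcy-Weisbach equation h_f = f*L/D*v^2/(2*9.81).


v^2 = 2.12^2 = 4.4944 m^2/s^2
L/D = 130/0.08 = 1625
h_f = f*(L/D)*v^2/(2g) = 0.018 * 1625 * 4.4944 / 19.62 = 6.70037 m

6.70037 m


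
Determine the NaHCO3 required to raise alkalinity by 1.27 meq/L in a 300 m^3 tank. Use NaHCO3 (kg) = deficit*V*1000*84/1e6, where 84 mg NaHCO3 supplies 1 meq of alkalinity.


Tank volume in L = 300 m^3 * 1000 = 300000 L
Total meq required = 1.27 meq/L * 300000 L = 381000 meq
NaHCO3 mass = 381000 meq * 84 mg/meq / 1e6 = 32.004 kg

32.004 kg


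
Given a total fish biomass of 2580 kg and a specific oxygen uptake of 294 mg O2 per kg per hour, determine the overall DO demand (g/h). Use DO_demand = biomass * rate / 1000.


Total O2 consumption (mg/h) = 2580 kg * 294 mg/(kg*h) = 758520 mg/h
Convert to g/h: 758520 / 1000 = 758.52 g/h

758.52 g/h


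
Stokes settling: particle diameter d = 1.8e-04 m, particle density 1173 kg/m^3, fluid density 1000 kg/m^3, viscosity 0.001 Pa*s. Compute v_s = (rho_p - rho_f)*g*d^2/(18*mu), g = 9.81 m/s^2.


Density difference: rho_p - rho_f = 1173 - 1000 = 173 kg/m^3
d^2 = (1.8e-04)^2 = 3.24e-08 m^2
Numerator = (rho_p - rho_f) * g * d^2 = 173 * 9.81 * 3.24e-08 = 5.4987012e-05
Denominator = 18 * mu = 18 * 0.001 = 0.018
v_s = 5.4987012e-05 / 0.018 = 0.00305483 m/s
Check: Re = rho_f * v_s * d / mu = 1000 * 0.00305483 * 1.8e-04 / 0.001 = 0.55 < 1, so Stokes' law applies.

0.00305483 m/s


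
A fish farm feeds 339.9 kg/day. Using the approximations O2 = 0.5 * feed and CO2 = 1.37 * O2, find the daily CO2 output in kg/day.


O2 = 339.9 * 0.5 = 169.95
CO2 = 169.95 * 1.37 = 232.8315

232.8315 kg/day


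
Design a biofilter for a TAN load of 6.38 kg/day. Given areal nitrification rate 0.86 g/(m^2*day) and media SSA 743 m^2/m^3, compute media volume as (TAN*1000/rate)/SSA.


A = 6.38*1000 / 0.86 = 7418.6047 m^2
V = 7418.6047 / 743 = 9.98466

9.98466 m^3


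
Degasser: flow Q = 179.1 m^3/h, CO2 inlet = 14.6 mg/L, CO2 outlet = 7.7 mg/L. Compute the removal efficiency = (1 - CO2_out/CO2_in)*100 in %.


CO2_out / CO2_in = 7.7 / 14.6 = 0.52739726
Fraction remaining = 0.52739726
efficiency = (1 - 0.52739726) * 100 = 47.2603 %

47.2603 %


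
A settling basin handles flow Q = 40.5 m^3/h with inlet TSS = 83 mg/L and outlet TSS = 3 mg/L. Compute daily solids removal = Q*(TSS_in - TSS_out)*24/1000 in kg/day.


Concentration drop: TSS_in - TSS_out = 83 - 3 = 80 mg/L
Hourly solids removed = Q * dTSS = 40.5 m^3/h * 80 mg/L = 3240 g/h  (m^3/h * mg/L = g/h)
Daily solids removed = 3240 * 24 = 77760 g/day
Convert g to kg: 77760 / 1000 = 77.76 kg/day

77.76 kg/day


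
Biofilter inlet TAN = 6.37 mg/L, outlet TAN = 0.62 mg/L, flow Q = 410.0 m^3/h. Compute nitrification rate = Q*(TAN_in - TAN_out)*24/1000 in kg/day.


Concentration drop: TAN_in - TAN_out = 6.37 - 0.62 = 5.75 mg/L
Hourly TAN removed = Q * dTAN = 410.0 m^3/h * 5.75 mg/L = 2357.5 g/h  (m^3/h * mg/L = g/h)
Daily TAN removed = 2357.5 * 24 = 56580 g/day
Convert to kg/day: 56580 / 1000 = 56.58 kg/day

56.58 kg/day


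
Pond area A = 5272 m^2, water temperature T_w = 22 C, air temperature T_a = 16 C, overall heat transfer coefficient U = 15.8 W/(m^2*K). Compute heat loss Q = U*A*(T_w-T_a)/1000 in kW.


Temperature difference dT = 22 - 16 = 6 K
Heat loss (W) = U * A * dT = 15.8 * 5272 * 6 = 499785.6 W
Convert to kW: 499785.6 / 1000 = 499.7856 kW

499.7856 kW


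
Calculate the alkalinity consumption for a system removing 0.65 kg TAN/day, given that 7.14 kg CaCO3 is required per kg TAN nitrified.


Alkalinity factor: 7.14 kg CaCO3 consumed per kg TAN nitrified
alk = 0.65 kg TAN * 7.14 = 4.641 kg CaCO3/day

4.641 kg CaCO3/day


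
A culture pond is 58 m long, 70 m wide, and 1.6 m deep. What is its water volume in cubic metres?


Base area = L * W = 58 * 70 = 4060 m^2
Volume = area * depth = 4060 * 1.6 = 6496 m^3

6496 m^3


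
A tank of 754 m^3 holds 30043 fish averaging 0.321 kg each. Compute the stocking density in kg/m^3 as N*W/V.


Total biomass = 30043 fish * 0.321 kg = 9643.803 kg
Density = total biomass / volume = 9643.803 / 754 = 12.7902 kg/m^3

12.7902 kg/m^3


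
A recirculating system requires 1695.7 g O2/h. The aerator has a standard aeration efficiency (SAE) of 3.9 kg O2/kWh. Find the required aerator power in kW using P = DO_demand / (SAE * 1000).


SAE in g O2/kWh = 3.9 * 1000 = 3900 g/kWh
P = DO_demand / SAE_g = 1695.7 / 3900 = 0.434795 kW

0.434795 kW


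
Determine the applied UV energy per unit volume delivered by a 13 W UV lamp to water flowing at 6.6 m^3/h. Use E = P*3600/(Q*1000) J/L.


Energy delivered per hour = 13 W * 3600 s = 46800 J/h
Volume treated per hour = 6.6 m^3/h * 1000 = 6600 L/h
dose = 46800 / 6600 = 7.09091 J/L

7.09091 J/L


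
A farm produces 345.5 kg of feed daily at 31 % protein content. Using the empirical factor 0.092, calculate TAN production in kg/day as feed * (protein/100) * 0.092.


Protein in feed = 345.5 * 31/100 = 107.105 kg/day
TAN = protein * 0.092 = 107.105 * 0.092 = 9.85366 kg/day

9.85366 kg/day


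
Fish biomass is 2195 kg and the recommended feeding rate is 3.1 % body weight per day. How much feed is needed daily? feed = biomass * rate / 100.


Feeding rate fraction = 3.1% / 100 = 0.031
Daily feed = 2195 kg * 0.031 = 68.045 kg/day

68.045 kg/day


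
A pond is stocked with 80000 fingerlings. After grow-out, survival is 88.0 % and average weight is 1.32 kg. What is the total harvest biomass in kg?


Survivors = 80000 * 88.0/100 = 70400 fish
Harvest biomass = survivors * W_f = 70400 * 1.32 = 92928 kg

92928 kg


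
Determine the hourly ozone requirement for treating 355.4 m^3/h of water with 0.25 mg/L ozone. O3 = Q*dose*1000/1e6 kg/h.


O3 demand (mg/h) = Q * dose * 1000 = 355.4 * 0.25 * 1000 = 88850 mg/h
Convert mg to kg: 88850 / 1e6 = 0.08885 kg/h

0.08885 kg/h


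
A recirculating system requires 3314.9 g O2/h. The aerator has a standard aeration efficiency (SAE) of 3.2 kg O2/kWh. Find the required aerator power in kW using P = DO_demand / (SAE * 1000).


SAE in g O2/kWh = 3.2 * 1000 = 3200 g/kWh
P = DO_demand / SAE_g = 3314.9 / 3200 = 1.03591 kW

1.03591 kW


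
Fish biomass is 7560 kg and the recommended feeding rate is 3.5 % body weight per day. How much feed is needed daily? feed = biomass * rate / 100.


Feeding rate fraction = 3.5% / 100 = 0.035
Daily feed = 7560 kg * 0.035 = 264.6 kg/day

264.6 kg/day


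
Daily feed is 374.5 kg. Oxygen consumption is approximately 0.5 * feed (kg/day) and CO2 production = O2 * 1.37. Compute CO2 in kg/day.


O2 = 374.5 * 0.5 = 187.25
CO2 = 187.25 * 1.37 = 256.5325

256.5325 kg/day


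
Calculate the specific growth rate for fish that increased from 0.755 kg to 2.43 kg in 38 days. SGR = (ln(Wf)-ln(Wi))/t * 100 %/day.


ln(W_f) = ln(2.43) = 0.88789126
ln(W_i) = ln(0.755) = -0.28103753
ln(W_f) - ln(W_i) = 0.88789126 - -0.28103753 = 1.1689288
SGR = 1.1689288 / 38 * 100 = 3.07613 %/day

3.07613 %/day


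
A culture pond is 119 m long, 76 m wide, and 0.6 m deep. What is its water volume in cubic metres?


Base area = L * W = 119 * 76 = 9044 m^2
Volume = area * depth = 9044 * 0.6 = 5426.4 m^3

5426.4 m^3


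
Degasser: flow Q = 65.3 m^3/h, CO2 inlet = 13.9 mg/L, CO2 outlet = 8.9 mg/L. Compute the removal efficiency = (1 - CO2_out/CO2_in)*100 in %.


CO2_out / CO2_in = 8.9 / 13.9 = 0.64028777
Fraction remaining = 0.64028777
efficiency = (1 - 0.64028777) * 100 = 35.9712 %

35.9712 %


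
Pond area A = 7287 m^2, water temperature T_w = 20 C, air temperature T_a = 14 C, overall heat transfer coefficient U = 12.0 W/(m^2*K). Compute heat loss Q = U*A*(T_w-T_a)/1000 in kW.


Temperature difference dT = 20 - 14 = 6 K
Heat loss (W) = U * A * dT = 12.0 * 7287 * 6 = 524664 W
Convert to kW: 524664 / 1000 = 524.664 kW

524.664 kW


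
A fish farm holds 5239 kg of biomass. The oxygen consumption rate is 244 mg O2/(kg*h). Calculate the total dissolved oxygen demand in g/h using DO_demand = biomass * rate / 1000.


Total O2 consumption (mg/h) = 5239 kg * 244 mg/(kg*h) = 1278316 mg/h
Convert to g/h: 1278316 / 1000 = 1278.316 g/h

1278.316 g/h


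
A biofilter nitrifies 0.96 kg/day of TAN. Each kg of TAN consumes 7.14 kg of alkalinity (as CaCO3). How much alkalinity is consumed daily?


Alkalinity factor: 7.14 kg CaCO3 consumed per kg TAN nitrified
alk = 0.96 kg TAN * 7.14 = 6.8544 kg CaCO3/day

6.8544 kg CaCO3/day


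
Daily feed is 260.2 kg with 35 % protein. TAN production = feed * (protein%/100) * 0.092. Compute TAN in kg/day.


Protein in feed = 260.2 * 35/100 = 91.07 kg/day
TAN = protein * 0.092 = 91.07 * 0.092 = 8.37844 kg/day

8.37844 kg/day


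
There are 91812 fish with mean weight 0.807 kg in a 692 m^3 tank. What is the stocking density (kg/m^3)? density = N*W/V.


Total biomass = 91812 fish * 0.807 kg = 74092.284 kg
Density = total biomass / volume = 74092.284 / 692 = 107.07 kg/m^3

107.07 kg/m^3


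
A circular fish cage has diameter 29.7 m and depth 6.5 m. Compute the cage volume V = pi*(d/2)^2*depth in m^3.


r = d/2 = 29.7/2 = 14.85 m
Base area = pi*r^2 = pi*14.85^2 = 692.79187 m^2
Volume = 692.79187 * 6.5 = 4503.15 m^3

4503.15 m^3


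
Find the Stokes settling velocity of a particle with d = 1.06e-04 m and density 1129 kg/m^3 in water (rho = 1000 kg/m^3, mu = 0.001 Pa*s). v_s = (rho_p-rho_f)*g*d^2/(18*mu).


Density difference: rho_p - rho_f = 1129 - 1000 = 129 kg/m^3
d^2 = (1.06e-04)^2 = 1.1236e-08 m^2
Numerator = (rho_p - rho_f) * g * d^2 = 129 * 9.81 * 1.1236e-08 = 1.4219046e-05
Denominator = 18 * mu = 18 * 0.001 = 0.018
v_s = 1.4219046e-05 / 0.018 = 7.89947e-04 m/s
Check: Re = rho_f * v_s * d / mu = 1000 * 7.89947e-04 * 1.06e-04 / 0.001 = 0.0837 < 1, so Stokes' law applies.

7.89947e-04 m/s


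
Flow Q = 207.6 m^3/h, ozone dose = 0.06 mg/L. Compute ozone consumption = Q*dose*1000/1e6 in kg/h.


O3 demand (mg/h) = Q * dose * 1000 = 207.6 * 0.06 * 1000 = 12456 mg/h
Convert mg to kg: 12456 / 1e6 = 0.012456 kg/h

0.012456 kg/h


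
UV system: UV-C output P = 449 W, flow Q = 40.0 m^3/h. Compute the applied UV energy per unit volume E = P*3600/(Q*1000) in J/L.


Energy delivered per hour = 449 W * 3600 s = 1616400 J/h
Volume treated per hour = 40.0 m^3/h * 1000 = 40000 L/h
dose = 1616400 / 40000 = 40.41 J/L

40.41 J/L


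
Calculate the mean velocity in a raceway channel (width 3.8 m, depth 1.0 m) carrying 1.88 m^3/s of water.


Cross-sectional area = W * d = 3.8 * 1.0 = 3.8 m^2
Velocity = Q / A = 1.88 / 3.8 = 0.494737 m/s

0.494737 m/s


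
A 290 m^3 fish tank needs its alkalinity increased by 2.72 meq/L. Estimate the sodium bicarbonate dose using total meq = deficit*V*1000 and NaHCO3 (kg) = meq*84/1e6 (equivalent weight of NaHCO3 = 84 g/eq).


Tank volume in L = 290 m^3 * 1000 = 290000 L
Total meq required = 2.72 meq/L * 290000 L = 788800 meq
NaHCO3 mass = 788800 meq * 84 mg/meq / 1e6 = 66.2592 kg

66.2592 kg


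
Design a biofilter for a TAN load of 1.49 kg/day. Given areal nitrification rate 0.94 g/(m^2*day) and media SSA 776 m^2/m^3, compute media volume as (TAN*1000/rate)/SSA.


A = 1.49*1000 / 0.94 = 1585.1064 m^2
V = 1585.1064 / 776 = 2.04266

2.04266 m^3


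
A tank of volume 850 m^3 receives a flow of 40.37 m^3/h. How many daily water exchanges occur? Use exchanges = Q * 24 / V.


Daily flow volume = 40.37 m^3/h * 24 h = 968.88 m^3/day
Exchanges = daily flow / tank volume = 968.88 / 850 = 1.13986 exchanges/day

1.13986 exchanges/day


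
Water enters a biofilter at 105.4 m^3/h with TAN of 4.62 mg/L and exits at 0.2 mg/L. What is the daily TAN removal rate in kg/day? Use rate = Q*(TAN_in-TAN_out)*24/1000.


Concentration drop: TAN_in - TAN_out = 4.62 - 0.2 = 4.42 mg/L
Hourly TAN removed = Q * dTAN = 105.4 m^3/h * 4.42 mg/L = 465.868 g/h  (m^3/h * mg/L = g/h)
Daily TAN removed = 465.868 * 24 = 11180.832 g/day
Convert to kg/day: 11180.832 / 1000 = 11.180832 kg/day

11.180832 kg/day


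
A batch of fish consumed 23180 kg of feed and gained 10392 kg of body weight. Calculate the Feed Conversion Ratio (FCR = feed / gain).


FCR = feed consumed / weight gained
FCR = 23180 kg / 10392 kg = 2.23056

2.23056


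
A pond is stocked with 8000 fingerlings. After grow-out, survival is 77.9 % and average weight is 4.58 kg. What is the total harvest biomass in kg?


Survivors = 8000 * 77.9/100 = 6232 fish
Harvest biomass = survivors * W_f = 6232 * 4.58 = 28542.56 kg

28542.56 kg


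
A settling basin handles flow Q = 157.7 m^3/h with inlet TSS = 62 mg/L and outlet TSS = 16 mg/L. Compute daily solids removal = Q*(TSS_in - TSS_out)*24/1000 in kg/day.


Concentration drop: TSS_in - TSS_out = 62 - 16 = 46 mg/L
Hourly solids removed = Q * dTSS = 157.7 m^3/h * 46 mg/L = 7254.2 g/h  (m^3/h * mg/L = g/h)
Daily solids removed = 7254.2 * 24 = 174100.8 g/day
Convert g to kg: 174100.8 / 1000 = 174.1008 kg/day

174.1008 kg/day


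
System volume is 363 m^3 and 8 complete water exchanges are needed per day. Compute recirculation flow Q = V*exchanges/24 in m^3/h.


Daily recirculation volume = 363 m^3 * 8 = 2904 m^3/day
Flow rate Q = daily volume / 24 h = 2904 / 24 = 121 m^3/h

121 m^3/h


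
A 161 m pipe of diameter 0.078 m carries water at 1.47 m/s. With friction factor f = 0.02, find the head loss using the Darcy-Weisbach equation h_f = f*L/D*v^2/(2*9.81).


v^2 = 1.47^2 = 2.1609 m^2/s^2
L/D = 161/0.078 = 2064.1026
h_f = f*(L/D)*v^2/(2g) = 0.02 * 2064.1026 * 2.1609 / 19.62 = 4.54671 m

4.54671 m


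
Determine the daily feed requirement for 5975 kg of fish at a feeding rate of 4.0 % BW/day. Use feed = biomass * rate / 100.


Feeding rate fraction = 4.0% / 100 = 0.04
Daily feed = 5975 kg * 0.04 = 239 kg/day

239 kg/day


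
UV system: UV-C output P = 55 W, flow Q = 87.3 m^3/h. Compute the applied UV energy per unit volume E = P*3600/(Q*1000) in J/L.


Energy delivered per hour = 55 W * 3600 s = 198000 J/h
Volume treated per hour = 87.3 m^3/h * 1000 = 87300 L/h
dose = 198000 / 87300 = 2.26804 J/L

2.26804 J/L


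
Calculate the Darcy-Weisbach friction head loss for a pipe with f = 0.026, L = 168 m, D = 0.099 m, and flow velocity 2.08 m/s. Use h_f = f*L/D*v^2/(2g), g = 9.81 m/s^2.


v^2 = 2.08^2 = 4.3264 m^2/s^2
L/D = 168/0.099 = 1696.9697
h_f = f*(L/D)*v^2/(2g) = 0.026 * 1696.9697 * 4.3264 / 19.62 = 9.72915 m

9.72915 m


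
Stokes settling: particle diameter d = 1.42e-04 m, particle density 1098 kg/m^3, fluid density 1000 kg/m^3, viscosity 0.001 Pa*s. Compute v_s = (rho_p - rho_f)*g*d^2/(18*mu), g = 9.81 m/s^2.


Density difference: rho_p - rho_f = 1098 - 1000 = 98 kg/m^3
d^2 = (1.42e-04)^2 = 2.0164e-08 m^2
Numerator = (rho_p - rho_f) * g * d^2 = 98 * 9.81 * 2.0164e-08 = 1.9385266e-05
Denominator = 18 * mu = 18 * 0.001 = 0.018
v_s = 1.9385266e-05 / 0.018 = 0.00107696 m/s
Check: Re = rho_f * v_s * d / mu = 1000 * 0.00107696 * 1.42e-04 / 0.001 = 0.153 < 1, so Stokes' law applies.

0.00107696 m/s


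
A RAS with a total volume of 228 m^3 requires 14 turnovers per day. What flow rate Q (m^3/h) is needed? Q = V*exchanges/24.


Daily recirculation volume = 228 m^3 * 14 = 3192 m^3/day
Flow rate Q = daily volume / 24 h = 3192 / 24 = 133 m^3/h

133 m^3/h


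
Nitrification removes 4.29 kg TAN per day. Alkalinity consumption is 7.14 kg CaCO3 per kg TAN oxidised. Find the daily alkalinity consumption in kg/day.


Alkalinity factor: 7.14 kg CaCO3 consumed per kg TAN nitrified
alk = 4.29 kg TAN * 7.14 = 30.6306 kg CaCO3/day

30.6306 kg CaCO3/day


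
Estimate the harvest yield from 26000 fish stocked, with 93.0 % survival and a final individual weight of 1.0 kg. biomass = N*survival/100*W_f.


Survivors = 26000 * 93.0/100 = 24180 fish
Harvest biomass = survivors * W_f = 24180 * 1.0 = 24180 kg

24180 kg


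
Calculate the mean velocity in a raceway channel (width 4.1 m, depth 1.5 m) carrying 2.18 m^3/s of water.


Cross-sectional area = W * d = 4.1 * 1.5 = 6.15 m^2
Velocity = Q / A = 2.18 / 6.15 = 0.354472 m/s

0.354472 m/s


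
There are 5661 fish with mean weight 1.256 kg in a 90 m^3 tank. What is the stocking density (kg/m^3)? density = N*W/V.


Total biomass = 5661 fish * 1.256 kg = 7110.216 kg
Density = total biomass / volume = 7110.216 / 90 = 79.0024 kg/m^3

79.0024 kg/m^3


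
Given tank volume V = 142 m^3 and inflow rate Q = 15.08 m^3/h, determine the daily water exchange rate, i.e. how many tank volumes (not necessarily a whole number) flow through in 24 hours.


Daily flow volume = 15.08 m^3/h * 24 h = 361.92 m^3/day
Exchanges = daily flow / tank volume = 361.92 / 142 = 2.54873 exchanges/day

2.54873 exchanges/day


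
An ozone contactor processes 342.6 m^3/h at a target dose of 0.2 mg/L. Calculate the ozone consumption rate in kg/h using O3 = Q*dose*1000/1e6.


O3 demand (mg/h) = Q * dose * 1000 = 342.6 * 0.2 * 1000 = 68520 mg/h
Convert mg to kg: 68520 / 1e6 = 0.06852 kg/h

0.06852 kg/h


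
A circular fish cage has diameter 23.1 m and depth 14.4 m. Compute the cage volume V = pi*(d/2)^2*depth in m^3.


r = d/2 = 23.1/2 = 11.55 m
Base area = pi*r^2 = pi*11.55^2 = 419.09631 m^2
Volume = 419.09631 * 14.4 = 6034.99 m^3

6034.99 m^3


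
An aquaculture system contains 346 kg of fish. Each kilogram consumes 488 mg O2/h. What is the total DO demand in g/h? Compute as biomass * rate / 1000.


Total O2 consumption (mg/h) = 346 kg * 488 mg/(kg*h) = 168848 mg/h
Convert to g/h: 168848 / 1000 = 168.848 g/h

168.848 g/h


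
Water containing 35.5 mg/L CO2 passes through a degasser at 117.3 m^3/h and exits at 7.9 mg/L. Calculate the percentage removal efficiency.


CO2_out / CO2_in = 7.9 / 35.5 = 0.22253521
Fraction remaining = 0.22253521
efficiency = (1 - 0.22253521) * 100 = 77.7465 %

77.7465 %


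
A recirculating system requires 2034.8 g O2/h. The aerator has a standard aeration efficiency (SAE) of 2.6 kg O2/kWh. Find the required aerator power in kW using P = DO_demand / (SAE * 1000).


SAE in g O2/kWh = 2.6 * 1000 = 2600 g/kWh
P = DO_demand / SAE_g = 2034.8 / 2600 = 0.782615 kW

0.782615 kW


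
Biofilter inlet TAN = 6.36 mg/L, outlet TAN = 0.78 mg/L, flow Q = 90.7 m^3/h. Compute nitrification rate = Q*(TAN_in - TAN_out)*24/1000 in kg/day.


Concentration drop: TAN_in - TAN_out = 6.36 - 0.78 = 5.58 mg/L
Hourly TAN removed = Q * dTAN = 90.7 m^3/h * 5.58 mg/L = 506.106 g/h  (m^3/h * mg/L = g/h)
Daily TAN removed = 506.106 * 24 = 12146.544 g/day
Convert to kg/day: 12146.544 / 1000 = 12.146544 kg/day

12.146544 kg/day


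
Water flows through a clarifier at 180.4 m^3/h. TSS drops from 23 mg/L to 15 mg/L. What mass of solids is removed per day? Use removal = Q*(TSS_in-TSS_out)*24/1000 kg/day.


Concentration drop: TSS_in - TSS_out = 23 - 15 = 8 mg/L
Hourly solids removed = Q * dTSS = 180.4 m^3/h * 8 mg/L = 1443.2 g/h  (m^3/h * mg/L = g/h)
Daily solids removed = 1443.2 * 24 = 34636.8 g/day
Convert g to kg: 34636.8 / 1000 = 34.6368 kg/day

34.6368 kg/day


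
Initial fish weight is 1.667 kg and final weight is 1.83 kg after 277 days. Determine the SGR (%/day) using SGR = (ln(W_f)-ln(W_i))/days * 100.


ln(W_f) = ln(1.83) = 0.60431597
ln(W_i) = ln(1.667) = 0.5110256
ln(W_f) - ln(W_i) = 0.60431597 - 0.5110256 = 0.09329037
SGR = 0.09329037 / 277 * 100 = 0.0336788 %/day

0.0336788 %/day


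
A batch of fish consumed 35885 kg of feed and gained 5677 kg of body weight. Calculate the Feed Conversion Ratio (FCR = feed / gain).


FCR = feed consumed / weight gained
FCR = 35885 kg / 5677 kg = 6.32112

6.32112


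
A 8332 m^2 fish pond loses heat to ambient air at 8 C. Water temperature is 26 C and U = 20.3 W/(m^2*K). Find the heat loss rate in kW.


Temperature difference dT = 26 - 8 = 18 K
Heat loss (W) = U * A * dT = 20.3 * 8332 * 18 = 3044512.8 W
Convert to kW: 3044512.8 / 1000 = 3044.5128 kW

3044.5128 kW


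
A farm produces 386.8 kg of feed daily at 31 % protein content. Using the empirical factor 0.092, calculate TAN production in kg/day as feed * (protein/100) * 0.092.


Protein in feed = 386.8 * 31/100 = 119.908 kg/day
TAN = protein * 0.092 = 119.908 * 0.092 = 11.031536 kg/day

11.031536 kg/day


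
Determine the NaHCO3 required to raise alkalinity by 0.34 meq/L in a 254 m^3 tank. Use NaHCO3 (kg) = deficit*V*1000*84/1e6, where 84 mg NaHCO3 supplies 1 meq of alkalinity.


Tank volume in L = 254 m^3 * 1000 = 254000 L
Total meq required = 0.34 meq/L * 254000 L = 86360 meq
NaHCO3 mass = 86360 meq * 84 mg/meq / 1e6 = 7.25424 kg

7.25424 kg


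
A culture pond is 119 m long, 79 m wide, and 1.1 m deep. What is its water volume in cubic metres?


Base area = L * W = 119 * 79 = 9401 m^2
Volume = area * depth = 9401 * 1.1 = 10341.1 m^3

10341.1 m^3


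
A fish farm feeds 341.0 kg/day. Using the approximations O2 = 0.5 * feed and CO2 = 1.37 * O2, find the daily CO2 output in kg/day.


O2 = 341.0 * 0.5 = 170.5
CO2 = 170.5 * 1.37 = 233.585

233.585 kg/day


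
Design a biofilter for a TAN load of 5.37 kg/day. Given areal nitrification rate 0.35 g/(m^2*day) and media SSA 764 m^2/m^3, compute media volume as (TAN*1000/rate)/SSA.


A = 5.37*1000 / 0.35 = 15342.857 m^2
V = 15342.857 / 764 = 20.0823

20.0823 m^3


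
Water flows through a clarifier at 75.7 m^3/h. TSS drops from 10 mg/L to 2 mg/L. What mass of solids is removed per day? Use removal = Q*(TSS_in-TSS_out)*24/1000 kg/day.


Concentration drop: TSS_in - TSS_out = 10 - 2 = 8 mg/L
Hourly solids removed = Q * dTSS = 75.7 m^3/h * 8 mg/L = 605.6 g/h  (m^3/h * mg/L = g/h)
Daily solids removed = 605.6 * 24 = 14534.4 g/day
Convert g to kg: 14534.4 / 1000 = 14.5344 kg/day

14.5344 kg/day


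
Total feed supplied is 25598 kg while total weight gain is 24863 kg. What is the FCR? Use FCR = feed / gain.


FCR = feed consumed / weight gained
FCR = 25598 kg / 24863 kg = 1.02956

1.02956


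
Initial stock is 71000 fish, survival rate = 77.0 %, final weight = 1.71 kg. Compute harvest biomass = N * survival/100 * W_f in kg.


Survivors = 71000 * 77.0/100 = 54670 fish
Harvest biomass = survivors * W_f = 54670 * 1.71 = 93485.7 kg

93485.7 kg


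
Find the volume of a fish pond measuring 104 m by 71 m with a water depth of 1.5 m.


Base area = L * W = 104 * 71 = 7384 m^2
Volume = area * depth = 7384 * 1.5 = 11076 m^3

11076 m^3


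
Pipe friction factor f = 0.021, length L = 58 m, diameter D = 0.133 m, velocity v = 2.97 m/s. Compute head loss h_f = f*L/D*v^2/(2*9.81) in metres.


v^2 = 2.97^2 = 8.8209 m^2/s^2
L/D = 58/0.133 = 436.09023
h_f = f*(L/D)*v^2/(2g) = 0.021 * 436.09023 * 8.8209 / 19.62 = 4.11727 m

4.11727 m


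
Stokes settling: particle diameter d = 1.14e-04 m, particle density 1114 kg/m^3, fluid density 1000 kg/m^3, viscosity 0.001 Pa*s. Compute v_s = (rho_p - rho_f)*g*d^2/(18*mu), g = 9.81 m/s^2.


Density difference: rho_p - rho_f = 1114 - 1000 = 114 kg/m^3
d^2 = (1.14e-04)^2 = 1.2996e-08 m^2
Numerator = (rho_p - rho_f) * g * d^2 = 114 * 9.81 * 1.2996e-08 = 1.4533947e-05
Denominator = 18 * mu = 18 * 0.001 = 0.018
v_s = 1.4533947e-05 / 0.018 = 8.07441e-04 m/s
Check: Re = rho_f * v_s * d / mu = 1000 * 8.07441e-04 * 1.14e-04 / 0.001 = 0.092 < 1, so Stokes' law applies.

8.07441e-04 m/s


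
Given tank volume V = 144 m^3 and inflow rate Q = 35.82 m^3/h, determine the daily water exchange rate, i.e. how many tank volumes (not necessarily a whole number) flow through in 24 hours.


Daily flow volume = 35.82 m^3/h * 24 h = 859.68 m^3/day
Exchanges = daily flow / tank volume = 859.68 / 144 = 5.97 exchanges/day

5.97 exchanges/day


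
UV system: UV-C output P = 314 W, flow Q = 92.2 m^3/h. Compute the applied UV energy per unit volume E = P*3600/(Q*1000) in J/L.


Energy delivered per hour = 314 W * 3600 s = 1130400 J/h
Volume treated per hour = 92.2 m^3/h * 1000 = 92200 L/h
dose = 1130400 / 92200 = 12.2603 J/L

12.2603 J/L


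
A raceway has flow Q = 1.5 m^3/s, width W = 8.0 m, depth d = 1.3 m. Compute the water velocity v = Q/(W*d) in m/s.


Cross-sectional area = W * d = 8.0 * 1.3 = 10.4 m^2
Velocity = Q / A = 1.5 / 10.4 = 0.144231 m/s

0.144231 m/s


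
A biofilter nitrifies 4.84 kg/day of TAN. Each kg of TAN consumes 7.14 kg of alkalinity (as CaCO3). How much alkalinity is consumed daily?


Alkalinity factor: 7.14 kg CaCO3 consumed per kg TAN nitrified
alk = 4.84 kg TAN * 7.14 = 34.5576 kg CaCO3/day

34.5576 kg CaCO3/day


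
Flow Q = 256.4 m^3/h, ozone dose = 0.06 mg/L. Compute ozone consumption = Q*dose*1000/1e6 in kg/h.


O3 demand (mg/h) = Q * dose * 1000 = 256.4 * 0.06 * 1000 = 15384 mg/h
Convert mg to kg: 15384 / 1e6 = 0.015384 kg/h

0.015384 kg/h


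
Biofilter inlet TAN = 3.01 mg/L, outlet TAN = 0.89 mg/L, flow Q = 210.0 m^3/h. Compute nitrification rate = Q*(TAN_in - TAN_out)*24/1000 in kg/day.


Concentration drop: TAN_in - TAN_out = 3.01 - 0.89 = 2.12 mg/L
Hourly TAN removed = Q * dTAN = 210.0 m^3/h * 2.12 mg/L = 445.2 g/h  (m^3/h * mg/L = g/h)
Daily TAN removed = 445.2 * 24 = 10684.8 g/day
Convert to kg/day: 10684.8 / 1000 = 10.6848 kg/day

10.6848 kg/day


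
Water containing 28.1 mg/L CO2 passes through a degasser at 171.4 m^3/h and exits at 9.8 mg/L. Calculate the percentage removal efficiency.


CO2_out / CO2_in = 9.8 / 28.1 = 0.34875445
Fraction remaining = 0.34875445
efficiency = (1 - 0.34875445) * 100 = 65.1246 %

65.1246 %


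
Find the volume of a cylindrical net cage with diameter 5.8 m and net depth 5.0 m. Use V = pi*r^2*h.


r = d/2 = 5.8/2 = 2.9 m
Base area = pi*r^2 = pi*2.9^2 = 26.420794 m^2
Volume = 26.420794 * 5.0 = 132.104 m^3

132.104 m^3


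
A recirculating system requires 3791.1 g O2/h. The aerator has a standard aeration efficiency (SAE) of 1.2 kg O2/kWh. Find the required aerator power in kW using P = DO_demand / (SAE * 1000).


SAE in g O2/kWh = 1.2 * 1000 = 1200 g/kWh
P = DO_demand / SAE_g = 3791.1 / 1200 = 3.15925 kW

3.15925 kW


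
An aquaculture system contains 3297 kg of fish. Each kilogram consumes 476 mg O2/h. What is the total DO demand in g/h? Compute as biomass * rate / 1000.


Total O2 consumption (mg/h) = 3297 kg * 476 mg/(kg*h) = 1569372 mg/h
Convert to g/h: 1569372 / 1000 = 1569.372 g/h

1569.372 g/h


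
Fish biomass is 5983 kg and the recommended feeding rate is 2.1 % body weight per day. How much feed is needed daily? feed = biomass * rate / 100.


Feeding rate fraction = 2.1% / 100 = 0.021
Daily feed = 5983 kg * 0.021 = 125.643 kg/day

125.643 kg/day


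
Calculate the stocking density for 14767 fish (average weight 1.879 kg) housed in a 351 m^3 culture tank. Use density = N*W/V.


Total biomass = 14767 fish * 1.879 kg = 27747.193 kg
Density = total biomass / volume = 27747.193 / 351 = 79.0518 kg/m^3

79.0518 kg/m^3


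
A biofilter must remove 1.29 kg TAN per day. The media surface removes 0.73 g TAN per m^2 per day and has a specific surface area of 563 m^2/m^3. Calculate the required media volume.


A = 1.29*1000 / 0.73 = 1767.1233 m^2
V = 1767.1233 / 563 = 3.13876

3.13876 m^3


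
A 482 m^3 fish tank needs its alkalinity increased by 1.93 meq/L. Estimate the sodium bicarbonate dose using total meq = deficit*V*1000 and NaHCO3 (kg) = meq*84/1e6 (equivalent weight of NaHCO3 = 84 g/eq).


Tank volume in L = 482 m^3 * 1000 = 482000 L
Total meq required = 1.93 meq/L * 482000 L = 930260 meq
NaHCO3 mass = 930260 meq * 84 mg/meq / 1e6 = 78.1418 kg

78.1418 kg


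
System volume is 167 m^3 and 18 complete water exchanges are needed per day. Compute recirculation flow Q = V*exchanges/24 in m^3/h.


Daily recirculation volume = 167 m^3 * 18 = 3006 m^3/day
Flow rate Q = daily volume / 24 h = 3006 / 24 = 125.25 m^3/h

125.25 m^3/h


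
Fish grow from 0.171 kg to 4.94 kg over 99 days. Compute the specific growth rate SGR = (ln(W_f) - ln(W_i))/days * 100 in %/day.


ln(W_f) = ln(4.94) = 1.5973653
ln(W_i) = ln(0.171) = -1.7660917
ln(W_f) - ln(W_i) = 1.5973653 - -1.7660917 = 3.363457
SGR = 3.363457 / 99 * 100 = 3.39743 %/day

3.39743 %/day


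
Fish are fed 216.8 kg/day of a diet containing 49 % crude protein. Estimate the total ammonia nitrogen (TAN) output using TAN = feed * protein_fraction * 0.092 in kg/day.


Protein in feed = 216.8 * 49/100 = 106.232 kg/day
TAN = protein * 0.092 = 106.232 * 0.092 = 9.773344 kg/day

9.773344 kg/day


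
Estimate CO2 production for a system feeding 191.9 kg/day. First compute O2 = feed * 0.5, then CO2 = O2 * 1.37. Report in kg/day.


O2 = 191.9 * 0.5 = 95.95
CO2 = 95.95 * 1.37 = 131.4515

131.4515 kg/day


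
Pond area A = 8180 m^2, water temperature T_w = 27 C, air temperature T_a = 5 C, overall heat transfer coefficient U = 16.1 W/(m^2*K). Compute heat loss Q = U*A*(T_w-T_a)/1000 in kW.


Temperature difference dT = 27 - 5 = 22 K
Heat loss (W) = U * A * dT = 16.1 * 8180 * 22 = 2897356 W
Convert to kW: 2897356 / 1000 = 2897.356 kW

2897.356 kW


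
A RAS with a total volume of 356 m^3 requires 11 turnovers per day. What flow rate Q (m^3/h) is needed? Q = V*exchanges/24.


Daily recirculation volume = 356 m^3 * 11 = 3916 m^3/day
Flow rate Q = daily volume / 24 h = 3916 / 24 = 163.167 m^3/h

163.167 m^3/h


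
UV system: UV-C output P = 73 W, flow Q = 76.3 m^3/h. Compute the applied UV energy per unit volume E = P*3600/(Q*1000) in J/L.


Energy delivered per hour = 73 W * 3600 s = 262800 J/h
Volume treated per hour = 76.3 m^3/h * 1000 = 76300 L/h
dose = 262800 / 76300 = 3.4443 J/L

3.4443 J/L


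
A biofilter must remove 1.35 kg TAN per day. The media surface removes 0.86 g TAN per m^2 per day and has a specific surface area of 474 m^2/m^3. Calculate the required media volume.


A = 1.35*1000 / 0.86 = 1569.7674 m^2
V = 1569.7674 / 474 = 3.31175

3.31175 m^3


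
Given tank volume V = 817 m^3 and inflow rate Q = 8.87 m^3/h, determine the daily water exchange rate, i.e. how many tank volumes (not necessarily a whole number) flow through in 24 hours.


Daily flow volume = 8.87 m^3/h * 24 h = 212.88 m^3/day
Exchanges = daily flow / tank volume = 212.88 / 817 = 0.260563 exchanges/day

0.260563 exchanges/day


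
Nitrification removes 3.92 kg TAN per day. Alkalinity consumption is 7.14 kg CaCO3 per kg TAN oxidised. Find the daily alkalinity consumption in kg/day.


Alkalinity factor: 7.14 kg CaCO3 consumed per kg TAN nitrified
alk = 3.92 kg TAN * 7.14 = 27.9888 kg CaCO3/day

27.9888 kg CaCO3/day


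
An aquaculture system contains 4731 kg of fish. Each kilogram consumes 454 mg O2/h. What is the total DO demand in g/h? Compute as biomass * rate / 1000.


Total O2 consumption (mg/h) = 4731 kg * 454 mg/(kg*h) = 2147874 mg/h
Convert to g/h: 2147874 / 1000 = 2147.874 g/h

2147.874 g/h


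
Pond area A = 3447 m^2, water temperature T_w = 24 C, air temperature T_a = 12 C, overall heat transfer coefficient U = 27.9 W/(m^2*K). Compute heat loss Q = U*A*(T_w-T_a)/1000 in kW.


Temperature difference dT = 24 - 12 = 12 K
Heat loss (W) = U * A * dT = 27.9 * 3447 * 12 = 1154055.6 W
Convert to kW: 1154055.6 / 1000 = 1154.0556 kW

1154.0556 kW


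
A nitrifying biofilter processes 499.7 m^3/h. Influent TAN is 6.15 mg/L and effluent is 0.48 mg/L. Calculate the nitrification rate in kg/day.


Concentration drop: TAN_in - TAN_out = 6.15 - 0.48 = 5.67 mg/L
Hourly TAN removed = Q * dTAN = 499.7 m^3/h * 5.67 mg/L = 2833.299 g/h  (m^3/h * mg/L = g/h)
Daily TAN removed = 2833.299 * 24 = 67999.176 g/day
Convert to kg/day: 67999.176 / 1000 = 67.999176 kg/day

67.999176 kg/day


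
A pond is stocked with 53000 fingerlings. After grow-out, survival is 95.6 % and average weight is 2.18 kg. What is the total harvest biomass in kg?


Survivors = 53000 * 95.6/100 = 50668 fish
Harvest biomass = survivors * W_f = 50668 * 2.18 = 110456.24 kg

110456.24 kg


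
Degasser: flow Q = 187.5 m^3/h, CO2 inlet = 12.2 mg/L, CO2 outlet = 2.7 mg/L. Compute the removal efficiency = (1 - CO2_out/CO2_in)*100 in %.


CO2_out / CO2_in = 2.7 / 12.2 = 0.22131148
Fraction remaining = 0.22131148
efficiency = (1 - 0.22131148) * 100 = 77.8689 %

77.8689 %


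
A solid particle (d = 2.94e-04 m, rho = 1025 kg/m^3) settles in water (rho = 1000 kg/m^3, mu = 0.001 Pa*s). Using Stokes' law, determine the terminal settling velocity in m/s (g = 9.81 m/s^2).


Density difference: rho_p - rho_f = 1025 - 1000 = 25 kg/m^3
d^2 = (2.94e-04)^2 = 8.6436e-08 m^2
Numerator = (rho_p - rho_f) * g * d^2 = 25 * 9.81 * 8.6436e-08 = 2.1198429e-05
Denominator = 18 * mu = 18 * 0.001 = 0.018
v_s = 2.1198429e-05 / 0.018 = 0.00117769 m/s
Check: Re = rho_f * v_s * d / mu = 1000 * 0.00117769 * 2.94e-04 / 0.001 = 0.346 < 1, so Stokes' law applies.

0.00117769 m/s


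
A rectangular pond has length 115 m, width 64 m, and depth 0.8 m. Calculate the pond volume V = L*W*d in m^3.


Base area = L * W = 115 * 64 = 7360 m^2
Volume = area * depth = 7360 * 0.8 = 5888 m^3

5888 m^3


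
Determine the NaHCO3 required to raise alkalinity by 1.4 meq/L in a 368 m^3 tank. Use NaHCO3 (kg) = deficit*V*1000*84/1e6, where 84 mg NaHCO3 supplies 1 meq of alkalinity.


Tank volume in L = 368 m^3 * 1000 = 368000 L
Total meq required = 1.4 meq/L * 368000 L = 515200 meq
NaHCO3 mass = 515200 meq * 84 mg/meq / 1e6 = 43.2768 kg

43.2768 kg


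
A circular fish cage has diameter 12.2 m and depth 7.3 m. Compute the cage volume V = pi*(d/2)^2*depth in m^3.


r = d/2 = 12.2/2 = 6.1 m
Base area = pi*r^2 = pi*6.1^2 = 116.89866 m^2
Volume = 116.89866 * 7.3 = 853.36 m^3

853.36 m^3


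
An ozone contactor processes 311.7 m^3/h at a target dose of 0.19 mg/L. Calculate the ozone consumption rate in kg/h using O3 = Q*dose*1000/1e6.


O3 demand (mg/h) = Q * dose * 1000 = 311.7 * 0.19 * 1000 = 59223 mg/h
Convert mg to kg: 59223 / 1e6 = 0.059223 kg/h

0.059223 kg/h
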